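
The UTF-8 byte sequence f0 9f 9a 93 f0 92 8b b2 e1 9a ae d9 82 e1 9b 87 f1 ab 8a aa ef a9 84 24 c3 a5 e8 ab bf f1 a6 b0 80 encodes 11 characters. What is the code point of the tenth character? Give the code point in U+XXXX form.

U+8AFF

Offset 0: leading byte 0xF0 = 11110000 → 4-byte char #1 = F0 9F 9A 93.
Offset 4: leading byte 0xF0 = 11110000 → 4-byte char #2 = F0 92 8B B2.
Offset 8: leading byte 0xE1 = 11100001 → 3-byte char #3 = E1 9A AE.
Offset 11: leading byte 0xD9 = 11011001 → 2-byte char #4 = D9 82.
Offset 13: leading byte 0xE1 = 11100001 → 3-byte char #5 = E1 9B 87.
Offset 16: leading byte 0xF1 = 11110001 → 4-byte char #6 = F1 AB 8A AA.
Offset 20: leading byte 0xEF = 11101111 → 3-byte char #7 = EF A9 84.
Offset 23: leading byte 0x24 = 00100100 → 1-byte char #8 = 24.
Offset 24: leading byte 0xC3 = 11000011 → 2-byte char #9 = C3 A5.
Offset 26: leading byte 0xE8 = 11101000 → 3-byte char #10 = E8 AB BF.
Leading byte 0xE8 = 11101000 matches 1110xxxx → 3-byte sequence.
Byte 1: 0xE8 = 11101000, payload 1000 (4 bits).
Byte 2: 0xAB = 10101011 (10xxxxxx ✓), payload 101011.
Byte 3: 0xBF = 10111111 (10xxxxxx ✓), payload 111111.
Concatenate: 1000101011111111 = 0x8AFF (16 bits → U+8AFF).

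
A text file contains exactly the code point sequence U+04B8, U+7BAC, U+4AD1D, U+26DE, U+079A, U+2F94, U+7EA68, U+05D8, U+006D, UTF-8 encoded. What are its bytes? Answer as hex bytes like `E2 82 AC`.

D2 B8 E7 AE AC F1 8A B4 9D E2 9B 9E DE 9A E2 BE 94 F1 BE A9 A8 D7 98 6D

U+04B8: 2-byte form → D2 B8.
U+7BAC: 3-byte form → E7 AE AC.
U+4AD1D: 4-byte form → F1 8A B4 9D.
U+26DE: 3-byte form → E2 9B 9E.
U+079A: 2-byte form → DE 9A.
U+2F94: 3-byte form → E2 BE 94.
U+7EA68: 4-byte form → F1 BE A9 A8.
U+05D8: 2-byte form → D7 98.
U+006D: 1-byte form → 6D.
Concatenated (24 bytes): D2 B8 E7 AE AC F1 8A B4 9D E2 9B 9E DE 9A E2 BE 94 F1 BE A9 A8 D7 98 6D.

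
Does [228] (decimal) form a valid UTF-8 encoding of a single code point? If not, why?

invalid (sequence truncated)

Leading byte 0xE4 = 11100100 → 3-byte form, but only 1 byte is present.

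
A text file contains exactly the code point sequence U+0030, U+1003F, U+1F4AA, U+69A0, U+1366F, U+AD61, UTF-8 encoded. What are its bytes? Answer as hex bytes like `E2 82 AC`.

30 F0 90 80 BF F0 9F 92 AA E6 A6 A0 F0 93 99 AF EA B5 A1

U+0030: 1-byte form → 30.
U+1003F: 4-byte form → F0 90 80 BF.
U+1F4AA: 4-byte form → F0 9F 92 AA.
U+69A0: 3-byte form → E6 A6 A0.
U+1366F: 4-byte form → F0 93 99 AF.
U+AD61: 3-byte form → EA B5 A1.
Concatenated (19 bytes): 30 F0 90 80 BF F0 9F 92 AA E6 A6 A0 F0 93 99 AF EA B5 A1.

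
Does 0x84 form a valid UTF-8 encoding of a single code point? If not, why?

invalid (continuation byte with no leading byte)

Byte 0x84 = 10000100 has the form 10xxxxxx — a continuation byte — but there is no preceding leading byte.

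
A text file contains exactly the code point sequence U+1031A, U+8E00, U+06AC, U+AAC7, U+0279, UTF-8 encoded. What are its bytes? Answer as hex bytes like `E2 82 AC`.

F0 90 8C 9A E8 B8 80 DA AC EA AB 87 C9 B9

U+1031A: 4-byte form → F0 90 8C 9A.
U+8E00: 3-byte form → E8 B8 80.
U+06AC: 2-byte form → DA AC.
U+AAC7: 3-byte form → EA AB 87.
U+0279: 2-byte form → C9 B9.
Concatenated (14 bytes): F0 90 8C 9A E8 B8 80 DA AC EA AB 87 C9 B9.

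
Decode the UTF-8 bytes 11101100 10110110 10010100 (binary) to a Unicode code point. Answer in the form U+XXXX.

U+CD94

Leading byte 0xEC = 11101100 matches 1110xxxx → 3-byte sequence.
Byte 1: 0xEC = 11101100, payload 1100 (4 bits).
Byte 2: 0xB6 = 10110110 (10xxxxxx ✓), payload 110110.
Byte 3: 0x94 = 10010100 (10xxxxxx ✓), payload 010100.
Concatenate: 1100110110010100 = 0xCD94 (16 bits → U+CD94).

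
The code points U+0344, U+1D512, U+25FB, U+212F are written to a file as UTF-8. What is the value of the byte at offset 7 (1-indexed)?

0xE2

1-indexed offset 7 is 0-indexed offset 6.
U+0344 → 2-byte form CD 84 at offsets 0–1.
U+1D512 → 4-byte form F0 9D 94 92 at offsets 2–5.
U+25FB → 3-byte form E2 97 BB at offsets 6–8.
Offset 6 falls in char 3's range; it's byte 1 of E2 97 BB = 0xE2.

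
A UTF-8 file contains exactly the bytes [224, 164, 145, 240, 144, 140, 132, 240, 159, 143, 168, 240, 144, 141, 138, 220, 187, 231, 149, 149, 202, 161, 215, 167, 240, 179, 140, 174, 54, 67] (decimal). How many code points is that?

Byte at offset 0: 0xE0 = 11100000 → 3-byte char (#1). Advance 3.
Byte at offset 3: 0xF0 = 11110000 → 4-byte char (#2). Advance 4.
Byte at offset 7: 0xF0 = 11110000 → 4-byte char (#3). Advance 4.
Byte at offset 11: 0xF0 = 11110000 → 4-byte char (#4). Advance 4.
Byte at offset 15: 0xDC = 11011100 → 2-byte char (#5). Advance 2.
Byte at offset 17: 0xE7 = 11100111 → 3-byte char (#6). Advance 3.
Byte at offset 20: 0xCA = 11001010 → 2-byte char (#7). Advance 2.
Byte at offset 22: 0xD7 = 11010111 → 2-byte char (#8). Advance 2.
Byte at offset 24: 0xF0 = 11110000 → 4-byte char (#9). Advance 4.
Byte at offset 28: 0x36 = 00110110 → 1-byte char (#10). Advance 1.
Byte at offset 29: 0x43 = 01000011 → 1-byte char (#11). Advance 1.
Reached end at offset 30 after 11 code points.

11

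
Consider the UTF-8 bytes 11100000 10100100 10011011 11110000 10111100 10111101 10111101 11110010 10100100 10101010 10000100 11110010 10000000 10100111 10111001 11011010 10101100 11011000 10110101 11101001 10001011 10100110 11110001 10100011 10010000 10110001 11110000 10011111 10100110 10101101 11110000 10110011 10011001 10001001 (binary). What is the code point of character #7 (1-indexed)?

Offset 0: leading byte 0xE0 = 11100000 → 3-byte char #1 = E0 A4 9B.
Offset 3: leading byte 0xF0 = 11110000 → 4-byte char #2 = F0 BC BD BD.
Offset 7: leading byte 0xF2 = 11110010 → 4-byte char #3 = F2 A4 AA 84.
Offset 11: leading byte 0xF2 = 11110010 → 4-byte char #4 = F2 80 A7 B9.
Offset 15: leading byte 0xDA = 11011010 → 2-byte char #5 = DA AC.
Offset 17: leading byte 0xD8 = 11011000 → 2-byte char #6 = D8 B5.
Offset 19: leading byte 0xE9 = 11101001 → 3-byte char #7 = E9 8B A6.
Leading byte 0xE9 = 11101001 matches 1110xxxx → 3-byte sequence.
Byte 1: 0xE9 = 11101001, payload 1001 (4 bits).
Byte 2: 0x8B = 10001011 (10xxxxxx ✓), payload 001011.
Byte 3: 0xA6 = 10100110 (10xxxxxx ✓), payload 100110.
Concatenate: 1001001011100110 = 0x92E6 (16 bits → U+92E6).

U+92E6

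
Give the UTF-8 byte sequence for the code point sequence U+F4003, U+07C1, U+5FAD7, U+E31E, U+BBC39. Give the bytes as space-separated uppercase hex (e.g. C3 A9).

F3 B4 80 83 DF 81 F1 9F AB 97 EE 8C 9E F2 BB B0 B9

U+F4003: 4-byte form → F3 B4 80 83.
U+07C1: 2-byte form → DF 81.
U+5FAD7: 4-byte form → F1 9F AB 97.
U+E31E: 3-byte form → EE 8C 9E.
U+BBC39: 4-byte form → F2 BB B0 B9.
Concatenated (17 bytes): F3 B4 80 83 DF 81 F1 9F AB 97 EE 8C 9E F2 BB B0 B9.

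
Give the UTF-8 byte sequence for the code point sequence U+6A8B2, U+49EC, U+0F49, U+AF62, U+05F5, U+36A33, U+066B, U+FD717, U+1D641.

U+6A8B2: 4-byte form → F1 AA A2 B2.
U+49EC: 3-byte form → E4 A7 AC.
U+0F49: 3-byte form → E0 BD 89.
U+AF62: 3-byte form → EA BD A2.
U+05F5: 2-byte form → D7 B5.
U+36A33: 4-byte form → F0 B6 A8 B3.
U+066B: 2-byte form → D9 AB.
U+FD717: 4-byte form → F3 BD 9C 97.
U+1D641: 4-byte form → F0 9D 99 81.
Concatenated (29 bytes): F1 AA A2 B2 E4 A7 AC E0 BD 89 EA BD A2 D7 B5 F0 B6 A8 B3 D9 AB F3 BD 9C 97 F0 9D 99 81.

F1 AA A2 B2 E4 A7 AC E0 BD 89 EA BD A2 D7 B5 F0 B6 A8 B3 D9 AB F3 BD 9C 97 F0 9D 99 81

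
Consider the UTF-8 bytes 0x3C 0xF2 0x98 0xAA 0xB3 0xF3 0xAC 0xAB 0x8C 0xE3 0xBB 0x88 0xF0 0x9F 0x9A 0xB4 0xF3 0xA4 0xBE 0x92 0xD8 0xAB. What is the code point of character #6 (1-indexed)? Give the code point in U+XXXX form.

Offset 0: leading byte 0x3C = 00111100 → 1-byte char #1 = 3C.
Offset 1: leading byte 0xF2 = 11110010 → 4-byte char #2 = F2 98 AA B3.
Offset 5: leading byte 0xF3 = 11110011 → 4-byte char #3 = F3 AC AB 8C.
Offset 9: leading byte 0xE3 = 11100011 → 3-byte char #4 = E3 BB 88.
Offset 12: leading byte 0xF0 = 11110000 → 4-byte char #5 = F0 9F 9A B4.
Offset 16: leading byte 0xF3 = 11110011 → 4-byte char #6 = F3 A4 BE 92.
Leading byte 0xF3 = 11110011 matches 11110xxx → 4-byte sequence.
Byte 1: 0xF3 = 11110011, payload 011 (3 bits).
Byte 2: 0xA4 = 10100100 (10xxxxxx ✓), payload 100100.
Byte 3: 0xBE = 10111110 (10xxxxxx ✓), payload 111110.
Byte 4: 0x92 = 10010010 (10xxxxxx ✓), payload 010010.
Concatenate: 011100100111110010010 = 0xE4F92 (21 bits → U+E4F92).

U+E4F92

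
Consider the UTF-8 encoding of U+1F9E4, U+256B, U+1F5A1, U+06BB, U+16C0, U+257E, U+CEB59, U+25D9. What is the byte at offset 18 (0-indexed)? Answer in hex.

0xBE

U+1F9E4 → 4-byte form F0 9F A7 A4 at offsets 0–3.
U+256B → 3-byte form E2 95 AB at offsets 4–6.
U+1F5A1 → 4-byte form F0 9F 96 A1 at offsets 7–10.
U+06BB → 2-byte form DA BB at offsets 11–12.
U+16C0 → 3-byte form E1 9B 80 at offsets 13–15.
U+257E → 3-byte form E2 95 BE at offsets 16–18.
Offset 18 falls in char 6's range; it's byte 3 of E2 95 BE = 0xBE.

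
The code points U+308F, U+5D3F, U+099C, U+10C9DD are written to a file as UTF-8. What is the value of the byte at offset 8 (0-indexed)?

U+308F → 3-byte form E3 82 8F at offsets 0–2.
U+5D3F → 3-byte form E5 B4 BF at offsets 3–5.
U+099C → 3-byte form E0 A6 9C at offsets 6–8.
Offset 8 falls in char 3's range; it's byte 3 of E0 A6 9C = 0x9C.

0x9C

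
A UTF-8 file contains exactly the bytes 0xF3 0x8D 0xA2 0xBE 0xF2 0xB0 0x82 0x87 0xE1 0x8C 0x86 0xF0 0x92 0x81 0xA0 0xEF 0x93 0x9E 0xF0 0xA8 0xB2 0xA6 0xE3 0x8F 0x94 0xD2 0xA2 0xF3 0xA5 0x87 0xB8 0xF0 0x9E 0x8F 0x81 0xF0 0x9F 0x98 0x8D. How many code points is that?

Byte at offset 0: 0xF3 = 11110011 → 4-byte char (#1). Advance 4.
Byte at offset 4: 0xF2 = 11110010 → 4-byte char (#2). Advance 4.
Byte at offset 8: 0xE1 = 11100001 → 3-byte char (#3). Advance 3.
Byte at offset 11: 0xF0 = 11110000 → 4-byte char (#4). Advance 4.
Byte at offset 15: 0xEF = 11101111 → 3-byte char (#5). Advance 3.
Byte at offset 18: 0xF0 = 11110000 → 4-byte char (#6). Advance 4.
Byte at offset 22: 0xE3 = 11100011 → 3-byte char (#7). Advance 3.
Byte at offset 25: 0xD2 = 11010010 → 2-byte char (#8). Advance 2.
Byte at offset 27: 0xF3 = 11110011 → 4-byte char (#9). Advance 4.
Byte at offset 31: 0xF0 = 11110000 → 4-byte char (#10). Advance 4.
Byte at offset 35: 0xF0 = 11110000 → 4-byte char (#11). Advance 4.
Reached end at offset 39 after 11 code points.

11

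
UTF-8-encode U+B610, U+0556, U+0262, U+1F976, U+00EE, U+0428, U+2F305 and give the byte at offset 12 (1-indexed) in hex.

0xC3

1-indexed offset 12 is 0-indexed offset 11.
U+B610 → 3-byte form EB 98 90 at offsets 0–2.
U+0556 → 2-byte form D5 96 at offsets 3–4.
U+0262 → 2-byte form C9 A2 at offsets 5–6.
U+1F976 → 4-byte form F0 9F A5 B6 at offsets 7–10.
U+00EE → 2-byte form C3 AE at offsets 11–12.
Offset 11 falls in char 5's range; it's byte 1 of C3 AE = 0xC3.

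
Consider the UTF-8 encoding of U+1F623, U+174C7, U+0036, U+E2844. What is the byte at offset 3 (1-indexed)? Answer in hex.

1-indexed offset 3 is 0-indexed offset 2.
U+1F623 → 4-byte form F0 9F 98 A3 at offsets 0–3.
Offset 2 falls in char 1's range; it's byte 3 of F0 9F 98 A3 = 0x98.

0x98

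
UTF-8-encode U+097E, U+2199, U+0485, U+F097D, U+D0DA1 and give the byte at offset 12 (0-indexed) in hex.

U+097E → 3-byte form E0 A5 BE at offsets 0–2.
U+2199 → 3-byte form E2 86 99 at offsets 3–5.
U+0485 → 2-byte form D2 85 at offsets 6–7.
U+F097D → 4-byte form F3 B0 A5 BD at offsets 8–11.
U+D0DA1 → 4-byte form F3 90 B6 A1 at offsets 12–15.
Offset 12 falls in char 5's range; it's byte 1 of F3 90 B6 A1 = 0xF3.

0xF3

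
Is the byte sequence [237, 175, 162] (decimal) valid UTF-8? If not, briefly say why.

invalid (encodes a surrogate (U+D800–U+DFFF))

Structurally a 3-byte sequence; payload = 0xDBE2.
But 0xDBE2 is in U+D800–U+DFFF, the surrogate range. Surrogates are not Unicode scalar values and are forbidden in UTF-8.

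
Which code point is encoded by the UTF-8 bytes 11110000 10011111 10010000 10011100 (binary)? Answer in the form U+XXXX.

Leading byte 0xF0 = 11110000 matches 11110xxx → 4-byte sequence.
Byte 1: 0xF0 = 11110000, payload 000 (3 bits).
Byte 2: 0x9F = 10011111 (10xxxxxx ✓), payload 011111.
Byte 3: 0x90 = 10010000 (10xxxxxx ✓), payload 010000.
Byte 4: 0x9C = 10011100 (10xxxxxx ✓), payload 011100.
Concatenate: 000011111010000011100 = 0x1F41C (21 bits → U+1F41C).

U+1F41C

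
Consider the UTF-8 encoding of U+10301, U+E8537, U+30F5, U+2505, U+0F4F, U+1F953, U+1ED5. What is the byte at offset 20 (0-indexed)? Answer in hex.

U+10301 → 4-byte form F0 90 8C 81 at offsets 0–3.
U+E8537 → 4-byte form F3 A8 94 B7 at offsets 4–7.
U+30F5 → 3-byte form E3 83 B5 at offsets 8–10.
U+2505 → 3-byte form E2 94 85 at offsets 11–13.
U+0F4F → 3-byte form E0 BD 8F at offsets 14–16.
U+1F953 → 4-byte form F0 9F A5 93 at offsets 17–20.
Offset 20 falls in char 6's range; it's byte 4 of F0 9F A5 93 = 0x93.

0x93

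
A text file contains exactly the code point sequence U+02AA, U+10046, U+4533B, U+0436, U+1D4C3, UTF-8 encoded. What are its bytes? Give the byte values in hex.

CA AA F0 90 81 86 F1 85 8C BB D0 B6 F0 9D 93 83

U+02AA: 2-byte form → CA AA.
U+10046: 4-byte form → F0 90 81 86.
U+4533B: 4-byte form → F1 85 8C BB.
U+0436: 2-byte form → D0 B6.
U+1D4C3: 4-byte form → F0 9D 93 83.
Concatenated (16 bytes): CA AA F0 90 81 86 F1 85 8C BB D0 B6 F0 9D 93 83.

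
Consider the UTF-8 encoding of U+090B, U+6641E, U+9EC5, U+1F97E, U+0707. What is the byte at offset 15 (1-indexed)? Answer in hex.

0xDC

1-indexed offset 15 is 0-indexed offset 14.
U+090B → 3-byte form E0 A4 8B at offsets 0–2.
U+6641E → 4-byte form F1 A6 90 9E at offsets 3–6.
U+9EC5 → 3-byte form E9 BB 85 at offsets 7–9.
U+1F97E → 4-byte form F0 9F A5 BE at offsets 10–13.
U+0707 → 2-byte form DC 87 at offsets 14–15.
Offset 14 falls in char 5's range; it's byte 1 of DC 87 = 0xDC.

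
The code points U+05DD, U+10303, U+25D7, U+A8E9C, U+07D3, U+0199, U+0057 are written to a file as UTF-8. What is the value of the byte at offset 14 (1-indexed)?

0xDF

1-indexed offset 14 is 0-indexed offset 13.
U+05DD → 2-byte form D7 9D at offsets 0–1.
U+10303 → 4-byte form F0 90 8C 83 at offsets 2–5.
U+25D7 → 3-byte form E2 97 97 at offsets 6–8.
U+A8E9C → 4-byte form F2 A8 BA 9C at offsets 9–12.
U+07D3 → 2-byte form DF 93 at offsets 13–14.
Offset 13 falls in char 5's range; it's byte 1 of DF 93 = 0xDF.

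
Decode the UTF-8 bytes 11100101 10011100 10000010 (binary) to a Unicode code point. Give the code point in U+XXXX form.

Leading byte 0xE5 = 11100101 matches 1110xxxx → 3-byte sequence.
Byte 1: 0xE5 = 11100101, payload 0101 (4 bits).
Byte 2: 0x9C = 10011100 (10xxxxxx ✓), payload 011100.
Byte 3: 0x82 = 10000010 (10xxxxxx ✓), payload 000010.
Concatenate: 0101011100000010 = 0x5702 (16 bits → U+5702).

U+5702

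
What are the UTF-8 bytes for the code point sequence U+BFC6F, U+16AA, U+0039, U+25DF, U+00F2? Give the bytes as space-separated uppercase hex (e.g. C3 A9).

U+BFC6F: 4-byte form → F2 BF B1 AF.
U+16AA: 3-byte form → E1 9A AA.
U+0039: 1-byte form → 39.
U+25DF: 3-byte form → E2 97 9F.
U+00F2: 2-byte form → C3 B2.
Concatenated (13 bytes): F2 BF B1 AF E1 9A AA 39 E2 97 9F C3 B2.

F2 BF B1 AF E1 9A AA 39 E2 97 9F C3 B2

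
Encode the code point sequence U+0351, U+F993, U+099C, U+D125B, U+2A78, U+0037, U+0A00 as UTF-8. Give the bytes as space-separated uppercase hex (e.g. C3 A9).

CD 91 EF A6 93 E0 A6 9C F3 91 89 9B E2 A9 B8 37 E0 A8 80

U+0351: 2-byte form → CD 91.
U+F993: 3-byte form → EF A6 93.
U+099C: 3-byte form → E0 A6 9C.
U+D125B: 4-byte form → F3 91 89 9B.
U+2A78: 3-byte form → E2 A9 B8.
U+0037: 1-byte form → 37.
U+0A00: 3-byte form → E0 A8 80.
Concatenated (19 bytes): CD 91 EF A6 93 E0 A6 9C F3 91 89 9B E2 A9 B8 37 E0 A8 80.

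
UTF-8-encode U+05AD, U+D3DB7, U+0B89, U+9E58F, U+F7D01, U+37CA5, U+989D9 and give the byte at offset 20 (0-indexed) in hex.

U+05AD → 2-byte form D6 AD at offsets 0–1.
U+D3DB7 → 4-byte form F3 93 B6 B7 at offsets 2–5.
U+0B89 → 3-byte form E0 AE 89 at offsets 6–8.
U+9E58F → 4-byte form F2 9E 96 8F at offsets 9–12.
U+F7D01 → 4-byte form F3 B7 B4 81 at offsets 13–16.
U+37CA5 → 4-byte form F0 B7 B2 A5 at offsets 17–20.
Offset 20 falls in char 6's range; it's byte 4 of F0 B7 B2 A5 = 0xA5.

0xA5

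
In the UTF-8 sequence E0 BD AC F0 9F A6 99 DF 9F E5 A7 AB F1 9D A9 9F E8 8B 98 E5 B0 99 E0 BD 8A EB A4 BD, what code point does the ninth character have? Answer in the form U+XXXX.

U+B93D

Offset 0: leading byte 0xE0 = 11100000 → 3-byte char #1 = E0 BD AC.
Offset 3: leading byte 0xF0 = 11110000 → 4-byte char #2 = F0 9F A6 99.
Offset 7: leading byte 0xDF = 11011111 → 2-byte char #3 = DF 9F.
Offset 9: leading byte 0xE5 = 11100101 → 3-byte char #4 = E5 A7 AB.
Offset 12: leading byte 0xF1 = 11110001 → 4-byte char #5 = F1 9D A9 9F.
Offset 16: leading byte 0xE8 = 11101000 → 3-byte char #6 = E8 8B 98.
Offset 19: leading byte 0xE5 = 11100101 → 3-byte char #7 = E5 B0 99.
Offset 22: leading byte 0xE0 = 11100000 → 3-byte char #8 = E0 BD 8A.
Offset 25: leading byte 0xEB = 11101011 → 3-byte char #9 = EB A4 BD.
Leading byte 0xEB = 11101011 matches 1110xxxx → 3-byte sequence.
Byte 1: 0xEB = 11101011, payload 1011 (4 bits).
Byte 2: 0xA4 = 10100100 (10xxxxxx ✓), payload 100100.
Byte 3: 0xBD = 10111101 (10xxxxxx ✓), payload 111101.
Concatenate: 1011100100111101 = 0xB93D (16 bits → U+B93D).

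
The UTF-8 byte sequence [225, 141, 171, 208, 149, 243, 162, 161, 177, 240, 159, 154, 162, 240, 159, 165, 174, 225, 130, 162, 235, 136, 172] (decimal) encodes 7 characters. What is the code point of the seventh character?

Offset 0: leading byte 0xE1 = 11100001 → 3-byte char #1 = E1 8D AB.
Offset 3: leading byte 0xD0 = 11010000 → 2-byte char #2 = D0 95.
Offset 5: leading byte 0xF3 = 11110011 → 4-byte char #3 = F3 A2 A1 B1.
Offset 9: leading byte 0xF0 = 11110000 → 4-byte char #4 = F0 9F 9A A2.
Offset 13: leading byte 0xF0 = 11110000 → 4-byte char #5 = F0 9F A5 AE.
Offset 17: leading byte 0xE1 = 11100001 → 3-byte char #6 = E1 82 A2.
Offset 20: leading byte 0xEB = 11101011 → 3-byte char #7 = EB 88 AC.
Leading byte 0xEB = 11101011 matches 1110xxxx → 3-byte sequence.
Byte 1: 0xEB = 11101011, payload 1011 (4 bits).
Byte 2: 0x88 = 10001000 (10xxxxxx ✓), payload 001000.
Byte 3: 0xAC = 10101100 (10xxxxxx ✓), payload 101100.
Concatenate: 1011001000101100 = 0xB22C (16 bits → U+B22C).

U+B22C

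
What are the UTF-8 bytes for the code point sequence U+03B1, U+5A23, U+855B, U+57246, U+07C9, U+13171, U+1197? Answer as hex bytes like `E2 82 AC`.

U+03B1: 2-byte form → CE B1.
U+5A23: 3-byte form → E5 A8 A3.
U+855B: 3-byte form → E8 95 9B.
U+57246: 4-byte form → F1 97 89 86.
U+07C9: 2-byte form → DF 89.
U+13171: 4-byte form → F0 93 85 B1.
U+1197: 3-byte form → E1 86 97.
Concatenated (21 bytes): CE B1 E5 A8 A3 E8 95 9B F1 97 89 86 DF 89 F0 93 85 B1 E1 86 97.

CE B1 E5 A8 A3 E8 95 9B F1 97 89 86 DF 89 F0 93 85 B1 E1 86 97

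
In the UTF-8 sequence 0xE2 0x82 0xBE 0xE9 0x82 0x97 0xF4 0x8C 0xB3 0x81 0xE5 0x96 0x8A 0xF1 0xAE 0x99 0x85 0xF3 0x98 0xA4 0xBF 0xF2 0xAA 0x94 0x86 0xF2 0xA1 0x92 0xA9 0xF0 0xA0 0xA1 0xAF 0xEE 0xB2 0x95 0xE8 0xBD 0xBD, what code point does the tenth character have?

Offset 0: leading byte 0xE2 = 11100010 → 3-byte char #1 = E2 82 BE.
Offset 3: leading byte 0xE9 = 11101001 → 3-byte char #2 = E9 82 97.
Offset 6: leading byte 0xF4 = 11110100 → 4-byte char #3 = F4 8C B3 81.
Offset 10: leading byte 0xE5 = 11100101 → 3-byte char #4 = E5 96 8A.
Offset 13: leading byte 0xF1 = 11110001 → 4-byte char #5 = F1 AE 99 85.
Offset 17: leading byte 0xF3 = 11110011 → 4-byte char #6 = F3 98 A4 BF.
Offset 21: leading byte 0xF2 = 11110010 → 4-byte char #7 = F2 AA 94 86.
Offset 25: leading byte 0xF2 = 11110010 → 4-byte char #8 = F2 A1 92 A9.
Offset 29: leading byte 0xF0 = 11110000 → 4-byte char #9 = F0 A0 A1 AF.
Offset 33: leading byte 0xEE = 11101110 → 3-byte char #10 = EE B2 95.
Leading byte 0xEE = 11101110 matches 1110xxxx → 3-byte sequence.
Byte 1: 0xEE = 11101110, payload 1110 (4 bits).
Byte 2: 0xB2 = 10110010 (10xxxxxx ✓), payload 110010.
Byte 3: 0x95 = 10010101 (10xxxxxx ✓), payload 010101.
Concatenate: 1110110010010101 = 0xEC95 (16 bits → U+EC95).

U+EC95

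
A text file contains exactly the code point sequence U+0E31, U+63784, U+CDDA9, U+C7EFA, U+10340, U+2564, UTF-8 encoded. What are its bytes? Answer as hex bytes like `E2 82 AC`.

E0 B8 B1 F1 A3 9E 84 F3 8D B6 A9 F3 87 BB BA F0 90 8D 80 E2 95 A4

U+0E31: 3-byte form → E0 B8 B1.
U+63784: 4-byte form → F1 A3 9E 84.
U+CDDA9: 4-byte form → F3 8D B6 A9.
U+C7EFA: 4-byte form → F3 87 BB BA.
U+10340: 4-byte form → F0 90 8D 80.
U+2564: 3-byte form → E2 95 A4.
Concatenated (22 bytes): E0 B8 B1 F1 A3 9E 84 F3 8D B6 A9 F3 87 BB BA F0 90 8D 80 E2 95 A4.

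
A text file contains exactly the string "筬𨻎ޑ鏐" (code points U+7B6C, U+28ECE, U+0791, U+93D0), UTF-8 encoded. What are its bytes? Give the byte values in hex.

E7 AD AC F0 A8 BB 8E DE 91 E9 8F 90

U+7B6C: 3-byte form → E7 AD AC.
U+28ECE: 4-byte form → F0 A8 BB 8E.
U+0791: 2-byte form → DE 91.
U+93D0: 3-byte form → E9 8F 90.
Concatenated (12 bytes): E7 AD AC F0 A8 BB 8E DE 91 E9 8F 90.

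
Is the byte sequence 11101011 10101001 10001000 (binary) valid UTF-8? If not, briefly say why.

valid

Leading byte 0xEB = 11101011 → 3-byte form.
Continuation bytes 0xA9=10101001, 0x88=10001000 all match 10xxxxxx.
Decoded value 0xBA48 is ≥ 0x800 (shortest form) and not a surrogate.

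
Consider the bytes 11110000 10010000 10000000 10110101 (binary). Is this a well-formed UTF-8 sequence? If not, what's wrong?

Leading byte 0xF0 = 11110000 → 4-byte form.
Continuation bytes 0x90=10010000, 0x80=10000000, 0xB5=10110101 all match 10xxxxxx.
Decoded value 0x10035 is ≥ 0x10000 (shortest form) and not a surrogate.

valid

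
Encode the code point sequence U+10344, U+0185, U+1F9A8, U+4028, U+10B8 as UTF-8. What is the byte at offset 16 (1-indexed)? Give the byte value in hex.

0xB8

1-indexed offset 16 is 0-indexed offset 15.
U+10344 → 4-byte form F0 90 8D 84 at offsets 0–3.
U+0185 → 2-byte form C6 85 at offsets 4–5.
U+1F9A8 → 4-byte form F0 9F A6 A8 at offsets 6–9.
U+4028 → 3-byte form E4 80 A8 at offsets 10–12.
U+10B8 → 3-byte form E1 82 B8 at offsets 13–15.
Offset 15 falls in char 5's range; it's byte 3 of E1 82 B8 = 0xB8.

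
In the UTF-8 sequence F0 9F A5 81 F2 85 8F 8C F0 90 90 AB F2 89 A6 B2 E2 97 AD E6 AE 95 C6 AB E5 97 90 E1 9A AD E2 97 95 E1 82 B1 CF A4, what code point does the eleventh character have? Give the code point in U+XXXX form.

U+10B1

Offset 0: leading byte 0xF0 = 11110000 → 4-byte char #1 = F0 9F A5 81.
Offset 4: leading byte 0xF2 = 11110010 → 4-byte char #2 = F2 85 8F 8C.
Offset 8: leading byte 0xF0 = 11110000 → 4-byte char #3 = F0 90 90 AB.
Offset 12: leading byte 0xF2 = 11110010 → 4-byte char #4 = F2 89 A6 B2.
Offset 16: leading byte 0xE2 = 11100010 → 3-byte char #5 = E2 97 AD.
Offset 19: leading byte 0xE6 = 11100110 → 3-byte char #6 = E6 AE 95.
Offset 22: leading byte 0xC6 = 11000110 → 2-byte char #7 = C6 AB.
Offset 24: leading byte 0xE5 = 11100101 → 3-byte char #8 = E5 97 90.
Offset 27: leading byte 0xE1 = 11100001 → 3-byte char #9 = E1 9A AD.
Offset 30: leading byte 0xE2 = 11100010 → 3-byte char #10 = E2 97 95.
Offset 33: leading byte 0xE1 = 11100001 → 3-byte char #11 = E1 82 B1.
Leading byte 0xE1 = 11100001 matches 1110xxxx → 3-byte sequence.
Byte 1: 0xE1 = 11100001, payload 0001 (4 bits).
Byte 2: 0x82 = 10000010 (10xxxxxx ✓), payload 000010.
Byte 3: 0xB1 = 10110001 (10xxxxxx ✓), payload 110001.
Concatenate: 0001000010110001 = 0x10B1 (16 bits → U+10B1).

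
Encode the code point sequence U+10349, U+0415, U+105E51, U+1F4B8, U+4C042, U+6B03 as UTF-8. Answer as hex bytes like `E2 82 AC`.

U+10349: 4-byte form → F0 90 8D 89.
U+0415: 2-byte form → D0 95.
U+105E51: 4-byte form → F4 85 B9 91.
U+1F4B8: 4-byte form → F0 9F 92 B8.
U+4C042: 4-byte form → F1 8C 81 82.
U+6B03: 3-byte form → E6 AC 83.
Concatenated (21 bytes): F0 90 8D 89 D0 95 F4 85 B9 91 F0 9F 92 B8 F1 8C 81 82 E6 AC 83.

F0 90 8D 89 D0 95 F4 85 B9 91 F0 9F 92 B8 F1 8C 81 82 E6 AC 83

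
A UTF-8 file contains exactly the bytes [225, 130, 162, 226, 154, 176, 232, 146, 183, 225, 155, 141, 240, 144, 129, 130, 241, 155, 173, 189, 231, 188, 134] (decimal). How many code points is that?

7

Byte at offset 0: 0xE1 = 11100001 → 3-byte char (#1). Advance 3.
Byte at offset 3: 0xE2 = 11100010 → 3-byte char (#2). Advance 3.
Byte at offset 6: 0xE8 = 11101000 → 3-byte char (#3). Advance 3.
Byte at offset 9: 0xE1 = 11100001 → 3-byte char (#4). Advance 3.
Byte at offset 12: 0xF0 = 11110000 → 4-byte char (#5). Advance 4.
Byte at offset 16: 0xF1 = 11110001 → 4-byte char (#6). Advance 4.
Byte at offset 20: 0xE7 = 11100111 → 3-byte char (#7). Advance 3.
Reached end at offset 23 after 7 code points.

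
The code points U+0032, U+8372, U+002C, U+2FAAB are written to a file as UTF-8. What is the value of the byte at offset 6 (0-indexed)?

0xAF

U+0032 → 1-byte form 32 at offsets 0–0.
U+8372 → 3-byte form E8 8D B2 at offsets 1–3.
U+002C → 1-byte form 2C at offsets 4–4.
U+2FAAB → 4-byte form F0 AF AA AB at offsets 5–8.
Offset 6 falls in char 4's range; it's byte 2 of F0 AF AA AB = 0xAF.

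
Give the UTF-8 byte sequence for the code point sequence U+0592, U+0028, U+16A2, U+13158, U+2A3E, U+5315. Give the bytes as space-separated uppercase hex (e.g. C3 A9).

U+0592: 2-byte form → D6 92.
U+0028: 1-byte form → 28.
U+16A2: 3-byte form → E1 9A A2.
U+13158: 4-byte form → F0 93 85 98.
U+2A3E: 3-byte form → E2 A8 BE.
U+5315: 3-byte form → E5 8C 95.
Concatenated (16 bytes): D6 92 28 E1 9A A2 F0 93 85 98 E2 A8 BE E5 8C 95.

D6 92 28 E1 9A A2 F0 93 85 98 E2 A8 BE E5 8C 95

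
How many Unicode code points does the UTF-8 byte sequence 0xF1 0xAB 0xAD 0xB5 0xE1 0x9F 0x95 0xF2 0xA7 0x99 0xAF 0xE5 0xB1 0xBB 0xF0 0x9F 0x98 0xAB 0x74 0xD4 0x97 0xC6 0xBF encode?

8

Byte at offset 0: 0xF1 = 11110001 → 4-byte char (#1). Advance 4.
Byte at offset 4: 0xE1 = 11100001 → 3-byte char (#2). Advance 3.
Byte at offset 7: 0xF2 = 11110010 → 4-byte char (#3). Advance 4.
Byte at offset 11: 0xE5 = 11100101 → 3-byte char (#4). Advance 3.
Byte at offset 14: 0xF0 = 11110000 → 4-byte char (#5). Advance 4.
Byte at offset 18: 0x74 = 01110100 → 1-byte char (#6). Advance 1.
Byte at offset 19: 0xD4 = 11010100 → 2-byte char (#7). Advance 2.
Byte at offset 21: 0xC6 = 11000110 → 2-byte char (#8). Advance 2.
Reached end at offset 23 after 8 code points.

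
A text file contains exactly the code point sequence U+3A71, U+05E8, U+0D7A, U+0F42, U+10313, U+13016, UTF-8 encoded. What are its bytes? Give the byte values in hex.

E3 A9 B1 D7 A8 E0 B5 BA E0 BD 82 F0 90 8C 93 F0 93 80 96

U+3A71: 3-byte form → E3 A9 B1.
U+05E8: 2-byte form → D7 A8.
U+0D7A: 3-byte form → E0 B5 BA.
U+0F42: 3-byte form → E0 BD 82.
U+10313: 4-byte form → F0 90 8C 93.
U+13016: 4-byte form → F0 93 80 96.
Concatenated (19 bytes): E3 A9 B1 D7 A8 E0 B5 BA E0 BD 82 F0 90 8C 93 F0 93 80 96.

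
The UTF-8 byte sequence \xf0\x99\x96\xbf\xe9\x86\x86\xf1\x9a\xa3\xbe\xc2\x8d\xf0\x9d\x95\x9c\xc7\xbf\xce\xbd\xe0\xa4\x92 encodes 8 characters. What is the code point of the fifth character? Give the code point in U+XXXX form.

Offset 0: leading byte 0xF0 = 11110000 → 4-byte char #1 = F0 99 96 BF.
Offset 4: leading byte 0xE9 = 11101001 → 3-byte char #2 = E9 86 86.
Offset 7: leading byte 0xF1 = 11110001 → 4-byte char #3 = F1 9A A3 BE.
Offset 11: leading byte 0xC2 = 11000010 → 2-byte char #4 = C2 8D.
Offset 13: leading byte 0xF0 = 11110000 → 4-byte char #5 = F0 9D 95 9C.
Leading byte 0xF0 = 11110000 matches 11110xxx → 4-byte sequence.
Byte 1: 0xF0 = 11110000, payload 000 (3 bits).
Byte 2: 0x9D = 10011101 (10xxxxxx ✓), payload 011101.
Byte 3: 0x95 = 10010101 (10xxxxxx ✓), payload 010101.
Byte 4: 0x9C = 10011100 (10xxxxxx ✓), payload 011100.
Concatenate: 000011101010101011100 = 0x1D55C (21 bits → U+1D55C).

U+1D55C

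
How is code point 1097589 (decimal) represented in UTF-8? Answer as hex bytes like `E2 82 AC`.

F4 8B BD B5

U+10BF75 = 0x10BF75 = 1097589 decimal. In range U+10000–U+10FFFF → 4-byte form: 11110xxx 10xxxxxx 10xxxxxx 10xxxxxx.
Binary (21 bits): 100001011111101110101.
Split 3+6+6+6: 100 | 001011 | 111101 | 110101.
Byte 1: 11110100 = 0xF4.
Byte 2: 10001011 = 0x8B.
Byte 3: 10111101 = 0xBD.
Byte 4: 10110101 = 0xB5.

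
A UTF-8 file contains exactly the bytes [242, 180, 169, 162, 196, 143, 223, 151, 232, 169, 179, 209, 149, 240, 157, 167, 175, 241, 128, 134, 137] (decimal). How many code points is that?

7

Byte at offset 0: 0xF2 = 11110010 → 4-byte char (#1). Advance 4.
Byte at offset 4: 0xC4 = 11000100 → 2-byte char (#2). Advance 2.
Byte at offset 6: 0xDF = 11011111 → 2-byte char (#3). Advance 2.
Byte at offset 8: 0xE8 = 11101000 → 3-byte char (#4). Advance 3.
Byte at offset 11: 0xD1 = 11010001 → 2-byte char (#5). Advance 2.
Byte at offset 13: 0xF0 = 11110000 → 4-byte char (#6). Advance 4.
Byte at offset 17: 0xF1 = 11110001 → 4-byte char (#7). Advance 4.
Reached end at offset 21 after 7 code points.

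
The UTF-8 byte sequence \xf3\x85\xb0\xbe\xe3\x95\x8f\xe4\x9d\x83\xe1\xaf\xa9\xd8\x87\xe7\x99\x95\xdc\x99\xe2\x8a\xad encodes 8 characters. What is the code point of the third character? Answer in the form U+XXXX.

Offset 0: leading byte 0xF3 = 11110011 → 4-byte char #1 = F3 85 B0 BE.
Offset 4: leading byte 0xE3 = 11100011 → 3-byte char #2 = E3 95 8F.
Offset 7: leading byte 0xE4 = 11100100 → 3-byte char #3 = E4 9D 83.
Leading byte 0xE4 = 11100100 matches 1110xxxx → 3-byte sequence.
Byte 1: 0xE4 = 11100100, payload 0100 (4 bits).
Byte 2: 0x9D = 10011101 (10xxxxxx ✓), payload 011101.
Byte 3: 0x83 = 10000011 (10xxxxxx ✓), payload 000011.
Concatenate: 0100011101000011 = 0x4743 (16 bits → U+4743).

U+4743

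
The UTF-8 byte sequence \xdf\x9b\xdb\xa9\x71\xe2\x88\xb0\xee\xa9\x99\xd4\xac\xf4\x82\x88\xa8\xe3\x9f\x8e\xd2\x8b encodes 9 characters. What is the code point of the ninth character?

Offset 0: leading byte 0xDF = 11011111 → 2-byte char #1 = DF 9B.
Offset 2: leading byte 0xDB = 11011011 → 2-byte char #2 = DB A9.
Offset 4: leading byte 0x71 = 01110001 → 1-byte char #3 = 71.
Offset 5: leading byte 0xE2 = 11100010 → 3-byte char #4 = E2 88 B0.
Offset 8: leading byte 0xEE = 11101110 → 3-byte char #5 = EE A9 99.
Offset 11: leading byte 0xD4 = 11010100 → 2-byte char #6 = D4 AC.
Offset 13: leading byte 0xF4 = 11110100 → 4-byte char #7 = F4 82 88 A8.
Offset 17: leading byte 0xE3 = 11100011 → 3-byte char #8 = E3 9F 8E.
Offset 20: leading byte 0xD2 = 11010010 → 2-byte char #9 = D2 8B.
Leading byte 0xD2 = 11010010 matches 110xxxxx → 2-byte sequence.
Byte 1: 0xD2 = 11010010, payload 10010 (5 bits).
Byte 2: 0x8B = 10001011 (10xxxxxx ✓), payload 001011.
Concatenate: 10010001011 = 0x48B (11 bits → U+048B).

U+048B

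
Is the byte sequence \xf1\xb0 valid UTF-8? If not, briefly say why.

invalid (sequence truncated)

Leading byte 0xF1 = 11110001 → 4-byte form, but only 2 bytes are present.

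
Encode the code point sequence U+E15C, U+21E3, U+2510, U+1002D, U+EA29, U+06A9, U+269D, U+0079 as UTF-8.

EE 85 9C E2 87 A3 E2 94 90 F0 90 80 AD EE A8 A9 DA A9 E2 9A 9D 79

U+E15C: 3-byte form → EE 85 9C.
U+21E3: 3-byte form → E2 87 A3.
U+2510: 3-byte form → E2 94 90.
U+1002D: 4-byte form → F0 90 80 AD.
U+EA29: 3-byte form → EE A8 A9.
U+06A9: 2-byte form → DA A9.
U+269D: 3-byte form → E2 9A 9D.
U+0079: 1-byte form → 79.
Concatenated (22 bytes): EE 85 9C E2 87 A3 E2 94 90 F0 90 80 AD EE A8 A9 DA A9 E2 9A 9D 79.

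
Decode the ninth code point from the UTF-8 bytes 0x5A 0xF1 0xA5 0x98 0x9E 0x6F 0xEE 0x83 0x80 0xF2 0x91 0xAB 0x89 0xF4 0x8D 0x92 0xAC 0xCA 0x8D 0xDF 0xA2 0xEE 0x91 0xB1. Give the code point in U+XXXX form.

U+E471

Offset 0: leading byte 0x5A = 01011010 → 1-byte char #1 = 5A.
Offset 1: leading byte 0xF1 = 11110001 → 4-byte char #2 = F1 A5 98 9E.
Offset 5: leading byte 0x6F = 01101111 → 1-byte char #3 = 6F.
Offset 6: leading byte 0xEE = 11101110 → 3-byte char #4 = EE 83 80.
Offset 9: leading byte 0xF2 = 11110010 → 4-byte char #5 = F2 91 AB 89.
Offset 13: leading byte 0xF4 = 11110100 → 4-byte char #6 = F4 8D 92 AC.
Offset 17: leading byte 0xCA = 11001010 → 2-byte char #7 = CA 8D.
Offset 19: leading byte 0xDF = 11011111 → 2-byte char #8 = DF A2.
Offset 21: leading byte 0xEE = 11101110 → 3-byte char #9 = EE 91 B1.
Leading byte 0xEE = 11101110 matches 1110xxxx → 3-byte sequence.
Byte 1: 0xEE = 11101110, payload 1110 (4 bits).
Byte 2: 0x91 = 10010001 (10xxxxxx ✓), payload 010001.
Byte 3: 0xB1 = 10110001 (10xxxxxx ✓), payload 110001.
Concatenate: 1110010001110001 = 0xE471 (16 bits → U+E471).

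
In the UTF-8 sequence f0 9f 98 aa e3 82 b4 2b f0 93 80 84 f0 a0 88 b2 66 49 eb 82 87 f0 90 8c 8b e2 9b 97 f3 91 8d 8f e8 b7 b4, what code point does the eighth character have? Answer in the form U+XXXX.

U+B087

Offset 0: leading byte 0xF0 = 11110000 → 4-byte char #1 = F0 9F 98 AA.
Offset 4: leading byte 0xE3 = 11100011 → 3-byte char #2 = E3 82 B4.
Offset 7: leading byte 0x2B = 00101011 → 1-byte char #3 = 2B.
Offset 8: leading byte 0xF0 = 11110000 → 4-byte char #4 = F0 93 80 84.
Offset 12: leading byte 0xF0 = 11110000 → 4-byte char #5 = F0 A0 88 B2.
Offset 16: leading byte 0x66 = 01100110 → 1-byte char #6 = 66.
Offset 17: leading byte 0x49 = 01001001 → 1-byte char #7 = 49.
Offset 18: leading byte 0xEB = 11101011 → 3-byte char #8 = EB 82 87.
Leading byte 0xEB = 11101011 matches 1110xxxx → 3-byte sequence.
Byte 1: 0xEB = 11101011, payload 1011 (4 bits).
Byte 2: 0x82 = 10000010 (10xxxxxx ✓), payload 000010.
Byte 3: 0x87 = 10000111 (10xxxxxx ✓), payload 000111.
Concatenate: 1011000010000111 = 0xB087 (16 bits → U+B087).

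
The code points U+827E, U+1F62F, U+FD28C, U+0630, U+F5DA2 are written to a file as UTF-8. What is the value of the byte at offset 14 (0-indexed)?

U+827E → 3-byte form E8 89 BE at offsets 0–2.
U+1F62F → 4-byte form F0 9F 98 AF at offsets 3–6.
U+FD28C → 4-byte form F3 BD 8A 8C at offsets 7–10.
U+0630 → 2-byte form D8 B0 at offsets 11–12.
U+F5DA2 → 4-byte form F3 B5 B6 A2 at offsets 13–16.
Offset 14 falls in char 5's range; it's byte 2 of F3 B5 B6 A2 = 0xB5.

0xB5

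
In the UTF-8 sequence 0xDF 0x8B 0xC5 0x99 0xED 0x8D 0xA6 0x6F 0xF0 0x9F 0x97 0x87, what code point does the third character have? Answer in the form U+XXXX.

Offset 0: leading byte 0xDF = 11011111 → 2-byte char #1 = DF 8B.
Offset 2: leading byte 0xC5 = 11000101 → 2-byte char #2 = C5 99.
Offset 4: leading byte 0xED = 11101101 → 3-byte char #3 = ED 8D A6.
Leading byte 0xED = 11101101 matches 1110xxxx → 3-byte sequence.
Byte 1: 0xED = 11101101, payload 1101 (4 bits).
Byte 2: 0x8D = 10001101 (10xxxxxx ✓), payload 001101.
Byte 3: 0xA6 = 10100110 (10xxxxxx ✓), payload 100110.
Concatenate: 1101001101100110 = 0xD366 (16 bits → U+D366).

U+D366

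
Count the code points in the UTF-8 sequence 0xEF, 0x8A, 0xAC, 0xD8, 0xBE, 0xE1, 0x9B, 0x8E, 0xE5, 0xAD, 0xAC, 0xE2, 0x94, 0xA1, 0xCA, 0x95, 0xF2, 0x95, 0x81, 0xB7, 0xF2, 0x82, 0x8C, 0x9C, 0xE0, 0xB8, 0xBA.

Byte at offset 0: 0xEF = 11101111 → 3-byte char (#1). Advance 3.
Byte at offset 3: 0xD8 = 11011000 → 2-byte char (#2). Advance 2.
Byte at offset 5: 0xE1 = 11100001 → 3-byte char (#3). Advance 3.
Byte at offset 8: 0xE5 = 11100101 → 3-byte char (#4). Advance 3.
Byte at offset 11: 0xE2 = 11100010 → 3-byte char (#5). Advance 3.
Byte at offset 14: 0xCA = 11001010 → 2-byte char (#6). Advance 2.
Byte at offset 16: 0xF2 = 11110010 → 4-byte char (#7). Advance 4.
Byte at offset 20: 0xF2 = 11110010 → 4-byte char (#8). Advance 4.
Byte at offset 24: 0xE0 = 11100000 → 3-byte char (#9). Advance 3.
Reached end at offset 27 after 9 code points.

9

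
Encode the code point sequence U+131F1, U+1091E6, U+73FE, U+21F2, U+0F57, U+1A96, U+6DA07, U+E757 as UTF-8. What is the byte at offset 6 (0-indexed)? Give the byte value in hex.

U+131F1 → 4-byte form F0 93 87 B1 at offsets 0–3.
U+1091E6 → 4-byte form F4 89 87 A6 at offsets 4–7.
Offset 6 falls in char 2's range; it's byte 3 of F4 89 87 A6 = 0x87.

0x87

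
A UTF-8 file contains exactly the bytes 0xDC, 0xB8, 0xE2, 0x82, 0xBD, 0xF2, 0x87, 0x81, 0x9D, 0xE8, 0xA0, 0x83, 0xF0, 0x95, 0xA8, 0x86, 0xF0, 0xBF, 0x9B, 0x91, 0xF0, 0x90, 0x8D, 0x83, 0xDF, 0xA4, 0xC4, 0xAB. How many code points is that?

Byte at offset 0: 0xDC = 11011100 → 2-byte char (#1). Advance 2.
Byte at offset 2: 0xE2 = 11100010 → 3-byte char (#2). Advance 3.
Byte at offset 5: 0xF2 = 11110010 → 4-byte char (#3). Advance 4.
Byte at offset 9: 0xE8 = 11101000 → 3-byte char (#4). Advance 3.
Byte at offset 12: 0xF0 = 11110000 → 4-byte char (#5). Advance 4.
Byte at offset 16: 0xF0 = 11110000 → 4-byte char (#6). Advance 4.
Byte at offset 20: 0xF0 = 11110000 → 4-byte char (#7). Advance 4.
Byte at offset 24: 0xDF = 11011111 → 2-byte char (#8). Advance 2.
Byte at offset 26: 0xC4 = 11000100 → 2-byte char (#9). Advance 2.
Reached end at offset 28 after 9 code points.

9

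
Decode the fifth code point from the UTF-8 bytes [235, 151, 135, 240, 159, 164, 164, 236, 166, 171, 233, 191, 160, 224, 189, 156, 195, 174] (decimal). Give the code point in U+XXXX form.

Offset 0: leading byte 0xEB = 11101011 → 3-byte char #1 = EB 97 87.
Offset 3: leading byte 0xF0 = 11110000 → 4-byte char #2 = F0 9F A4 A4.
Offset 7: leading byte 0xEC = 11101100 → 3-byte char #3 = EC A6 AB.
Offset 10: leading byte 0xE9 = 11101001 → 3-byte char #4 = E9 BF A0.
Offset 13: leading byte 0xE0 = 11100000 → 3-byte char #5 = E0 BD 9C.
Leading byte 0xE0 = 11100000 matches 1110xxxx → 3-byte sequence.
Byte 1: 0xE0 = 11100000, payload 0000 (4 bits).
Byte 2: 0xBD = 10111101 (10xxxxxx ✓), payload 111101.
Byte 3: 0x9C = 10011100 (10xxxxxx ✓), payload 011100.
Concatenate: 0000111101011100 = 0xF5C (16 bits → U+0F5C).

U+0F5C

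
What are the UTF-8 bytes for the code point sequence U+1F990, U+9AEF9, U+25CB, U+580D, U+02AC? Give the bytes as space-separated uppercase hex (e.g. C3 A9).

F0 9F A6 90 F2 9A BB B9 E2 97 8B E5 A0 8D CA AC

U+1F990: 4-byte form → F0 9F A6 90.
U+9AEF9: 4-byte form → F2 9A BB B9.
U+25CB: 3-byte form → E2 97 8B.
U+580D: 3-byte form → E5 A0 8D.
U+02AC: 2-byte form → CA AC.
Concatenated (16 bytes): F0 9F A6 90 F2 9A BB B9 E2 97 8B E5 A0 8D CA AC.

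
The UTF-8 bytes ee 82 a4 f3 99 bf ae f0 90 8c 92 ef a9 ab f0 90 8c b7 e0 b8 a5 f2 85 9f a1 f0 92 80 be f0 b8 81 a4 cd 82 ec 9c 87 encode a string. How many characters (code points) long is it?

Byte at offset 0: 0xEE = 11101110 → 3-byte char (#1). Advance 3.
Byte at offset 3: 0xF3 = 11110011 → 4-byte char (#2). Advance 4.
Byte at offset 7: 0xF0 = 11110000 → 4-byte char (#3). Advance 4.
Byte at offset 11: 0xEF = 11101111 → 3-byte char (#4). Advance 3.
Byte at offset 14: 0xF0 = 11110000 → 4-byte char (#5). Advance 4.
Byte at offset 18: 0xE0 = 11100000 → 3-byte char (#6). Advance 3.
Byte at offset 21: 0xF2 = 11110010 → 4-byte char (#7). Advance 4.
Byte at offset 25: 0xF0 = 11110000 → 4-byte char (#8). Advance 4.
Byte at offset 29: 0xF0 = 11110000 → 4-byte char (#9). Advance 4.
Byte at offset 33: 0xCD = 11001101 → 2-byte char (#10). Advance 2.
Byte at offset 35: 0xEC = 11101100 → 3-byte char (#11). Advance 3.
Reached end at offset 38 after 11 code points.

11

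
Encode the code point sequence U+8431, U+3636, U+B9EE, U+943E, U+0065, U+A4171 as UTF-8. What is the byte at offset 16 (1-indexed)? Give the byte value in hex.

1-indexed offset 16 is 0-indexed offset 15.
U+8431 → 3-byte form E8 90 B1 at offsets 0–2.
U+3636 → 3-byte form E3 98 B6 at offsets 3–5.
U+B9EE → 3-byte form EB A7 AE at offsets 6–8.
U+943E → 3-byte form E9 90 BE at offsets 9–11.
U+0065 → 1-byte form 65 at offsets 12–12.
U+A4171 → 4-byte form F2 A4 85 B1 at offsets 13–16.
Offset 15 falls in char 6's range; it's byte 3 of F2 A4 85 B1 = 0x85.

0x85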